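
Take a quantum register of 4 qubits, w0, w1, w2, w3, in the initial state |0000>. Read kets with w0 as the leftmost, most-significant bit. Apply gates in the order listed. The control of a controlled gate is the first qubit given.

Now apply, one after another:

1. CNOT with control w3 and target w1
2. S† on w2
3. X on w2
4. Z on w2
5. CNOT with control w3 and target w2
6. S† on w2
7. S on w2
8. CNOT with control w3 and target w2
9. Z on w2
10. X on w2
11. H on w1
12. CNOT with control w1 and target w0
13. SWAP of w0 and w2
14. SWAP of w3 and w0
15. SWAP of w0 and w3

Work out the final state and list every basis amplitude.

After the circuit, the state carries amplitude sqrt(2)/2 on |0000>, sqrt(2)/2 on |0110>, and 0 on every other basis state. Key observation: the block from step 3 through step 10 cancels to the identity and can be dropped.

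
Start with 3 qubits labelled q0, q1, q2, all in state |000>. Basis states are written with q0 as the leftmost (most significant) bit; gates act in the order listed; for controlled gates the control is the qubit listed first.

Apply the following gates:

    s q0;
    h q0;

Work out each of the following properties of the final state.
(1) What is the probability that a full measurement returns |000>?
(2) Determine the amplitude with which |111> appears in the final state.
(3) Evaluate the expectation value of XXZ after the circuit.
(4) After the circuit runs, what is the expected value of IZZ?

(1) The probability of measuring |000> is 1/2.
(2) The amplitude on |111> is 0.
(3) The observable XXZ averages to 0.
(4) The expectation value of IZZ is 1.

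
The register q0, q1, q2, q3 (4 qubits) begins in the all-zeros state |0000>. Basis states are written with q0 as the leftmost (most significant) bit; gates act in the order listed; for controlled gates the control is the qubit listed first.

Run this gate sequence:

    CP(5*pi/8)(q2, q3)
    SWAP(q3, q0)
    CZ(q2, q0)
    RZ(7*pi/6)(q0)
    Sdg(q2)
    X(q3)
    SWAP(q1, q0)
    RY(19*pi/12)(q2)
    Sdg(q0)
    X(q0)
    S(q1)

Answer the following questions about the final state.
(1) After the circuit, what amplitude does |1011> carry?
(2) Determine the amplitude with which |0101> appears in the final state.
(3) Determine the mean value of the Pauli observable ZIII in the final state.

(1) The final state's coefficient on |1011> equals (-sqrt(3*sqrt(2) + 6)/4 + sqrt(2 - sqrt(2))/4)*exp(5*I*pi/12).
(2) The amplitude on |0101> is 0.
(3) The expectation value of ZIII is -1.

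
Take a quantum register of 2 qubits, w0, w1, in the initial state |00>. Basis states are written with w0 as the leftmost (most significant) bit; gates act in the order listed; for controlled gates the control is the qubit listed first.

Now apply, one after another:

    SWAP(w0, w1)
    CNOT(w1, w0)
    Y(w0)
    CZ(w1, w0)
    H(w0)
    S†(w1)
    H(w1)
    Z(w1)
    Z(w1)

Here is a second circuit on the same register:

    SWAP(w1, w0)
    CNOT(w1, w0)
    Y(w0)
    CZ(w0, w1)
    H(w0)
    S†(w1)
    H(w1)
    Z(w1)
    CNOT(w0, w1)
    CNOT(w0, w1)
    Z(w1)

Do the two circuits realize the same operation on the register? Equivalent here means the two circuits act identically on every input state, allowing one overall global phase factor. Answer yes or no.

Yes: on every input state the two circuits agree up to one overall phase factor.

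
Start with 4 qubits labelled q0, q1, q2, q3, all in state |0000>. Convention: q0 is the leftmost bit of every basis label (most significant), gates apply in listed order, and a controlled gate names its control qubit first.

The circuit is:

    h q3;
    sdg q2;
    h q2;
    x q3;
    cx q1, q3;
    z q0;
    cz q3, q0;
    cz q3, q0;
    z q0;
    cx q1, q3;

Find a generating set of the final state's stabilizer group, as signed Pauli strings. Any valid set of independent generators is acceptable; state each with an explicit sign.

One valid set of independent stabilizer generators is +IIXI, +IIIX, +ZIII, +IZII (any independent generating set of the same group is equally correct). Key observation: the block from step 5 through step 10 cancels to the identity and can be dropped.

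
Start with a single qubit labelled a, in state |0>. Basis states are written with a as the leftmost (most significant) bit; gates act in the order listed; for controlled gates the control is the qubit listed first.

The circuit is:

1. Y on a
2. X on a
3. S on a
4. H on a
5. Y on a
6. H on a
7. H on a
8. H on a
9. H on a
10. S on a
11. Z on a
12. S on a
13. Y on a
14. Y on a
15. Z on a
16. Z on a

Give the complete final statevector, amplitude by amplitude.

The final amplitudes are sqrt(2)/2 on |0>, -sqrt(2)/2 on |1>.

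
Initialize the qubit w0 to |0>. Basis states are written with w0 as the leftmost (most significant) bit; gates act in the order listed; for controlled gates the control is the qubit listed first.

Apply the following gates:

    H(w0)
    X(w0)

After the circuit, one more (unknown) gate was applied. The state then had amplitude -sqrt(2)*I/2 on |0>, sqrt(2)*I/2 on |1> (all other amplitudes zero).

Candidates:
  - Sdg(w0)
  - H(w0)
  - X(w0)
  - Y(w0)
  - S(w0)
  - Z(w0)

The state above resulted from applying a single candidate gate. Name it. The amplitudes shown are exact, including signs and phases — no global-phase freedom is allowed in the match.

The unique candidate consistent with the amplitudes is Y(w0).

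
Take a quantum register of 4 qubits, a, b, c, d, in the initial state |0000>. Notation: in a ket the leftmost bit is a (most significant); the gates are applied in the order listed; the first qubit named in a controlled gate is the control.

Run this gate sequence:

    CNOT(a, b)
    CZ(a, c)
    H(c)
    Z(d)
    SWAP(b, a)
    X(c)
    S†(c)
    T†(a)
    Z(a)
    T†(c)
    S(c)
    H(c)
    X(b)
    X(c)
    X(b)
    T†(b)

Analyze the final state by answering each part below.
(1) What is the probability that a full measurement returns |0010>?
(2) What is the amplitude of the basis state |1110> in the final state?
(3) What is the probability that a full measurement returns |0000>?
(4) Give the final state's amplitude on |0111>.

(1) The probability of measuring |0010> is sqrt(2)/4 + 1/2.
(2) |1110> carries amplitude 0 in the final state.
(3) A full measurement returns |0000> with probability 1/2 - sqrt(2)/4.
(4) The final state's coefficient on |0111> equals 0.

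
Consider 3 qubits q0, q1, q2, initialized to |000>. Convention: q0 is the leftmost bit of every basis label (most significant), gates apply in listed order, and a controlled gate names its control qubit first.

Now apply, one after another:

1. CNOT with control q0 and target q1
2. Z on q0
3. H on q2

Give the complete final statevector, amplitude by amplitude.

After the circuit, the state carries amplitude sqrt(2)/2 on |000>, sqrt(2)/2 on |001>, and 0 on every other basis state.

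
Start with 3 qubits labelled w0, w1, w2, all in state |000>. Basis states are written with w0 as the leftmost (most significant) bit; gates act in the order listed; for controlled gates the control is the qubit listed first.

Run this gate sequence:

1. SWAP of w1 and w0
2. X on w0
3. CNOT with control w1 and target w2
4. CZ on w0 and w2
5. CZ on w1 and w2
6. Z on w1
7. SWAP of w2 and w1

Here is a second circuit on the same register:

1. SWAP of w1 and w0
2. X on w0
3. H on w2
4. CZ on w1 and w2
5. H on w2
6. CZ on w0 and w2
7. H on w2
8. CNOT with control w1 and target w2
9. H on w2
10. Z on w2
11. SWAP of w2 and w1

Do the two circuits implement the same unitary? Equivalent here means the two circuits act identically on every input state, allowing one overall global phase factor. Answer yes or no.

No: there is an input state on which the two circuits produce genuinely different outputs (not merely differing by a phase).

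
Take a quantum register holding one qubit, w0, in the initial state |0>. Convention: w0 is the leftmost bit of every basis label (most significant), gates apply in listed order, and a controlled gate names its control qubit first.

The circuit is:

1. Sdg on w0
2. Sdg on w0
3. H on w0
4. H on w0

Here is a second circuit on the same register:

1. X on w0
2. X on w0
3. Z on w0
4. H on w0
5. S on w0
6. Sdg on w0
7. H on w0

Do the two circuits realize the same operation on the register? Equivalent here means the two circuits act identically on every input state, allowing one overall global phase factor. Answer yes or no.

Yes — the two circuits implement the same unitary up to a global phase.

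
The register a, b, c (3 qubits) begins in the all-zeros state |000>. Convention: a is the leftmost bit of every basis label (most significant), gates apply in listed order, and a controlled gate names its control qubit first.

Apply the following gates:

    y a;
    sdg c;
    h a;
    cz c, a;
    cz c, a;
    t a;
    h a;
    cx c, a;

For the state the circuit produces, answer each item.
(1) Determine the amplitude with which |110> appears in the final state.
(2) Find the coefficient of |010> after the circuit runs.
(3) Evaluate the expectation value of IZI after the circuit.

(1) The final state's coefficient on |110> equals 0. Key observation: the block from step 4 through step 5 cancels to the identity and can be dropped.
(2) The final state's coefficient on |010> equals 0.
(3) The observable IZI averages to 1.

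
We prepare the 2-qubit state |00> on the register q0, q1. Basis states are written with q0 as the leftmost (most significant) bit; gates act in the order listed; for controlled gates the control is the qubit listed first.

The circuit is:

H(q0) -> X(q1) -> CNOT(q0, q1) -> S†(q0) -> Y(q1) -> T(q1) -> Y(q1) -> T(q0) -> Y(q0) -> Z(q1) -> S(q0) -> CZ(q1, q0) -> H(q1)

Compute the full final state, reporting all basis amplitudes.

After the circuit, the state carries amplitude -I/2 on |00>, -I/2 on |01>, -1/2 on |10>, 1/2 on |11>.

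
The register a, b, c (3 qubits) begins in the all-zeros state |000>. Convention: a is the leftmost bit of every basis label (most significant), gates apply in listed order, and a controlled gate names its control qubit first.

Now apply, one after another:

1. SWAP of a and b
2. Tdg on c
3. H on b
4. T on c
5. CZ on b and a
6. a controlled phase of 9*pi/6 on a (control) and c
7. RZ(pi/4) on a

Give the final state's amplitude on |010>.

The final state's coefficient on |010> equals -sqrt(2)*exp(7*I*pi/8)/2.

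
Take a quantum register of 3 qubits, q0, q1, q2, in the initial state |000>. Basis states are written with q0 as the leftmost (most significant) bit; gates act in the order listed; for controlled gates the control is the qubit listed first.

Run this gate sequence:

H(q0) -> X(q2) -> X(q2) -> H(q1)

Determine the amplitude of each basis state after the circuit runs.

After the circuit, the state carries amplitude 1/2 on |000>, 0 on |001>, 1/2 on |010>, 0 on |011>, 1/2 on |100>, 0 on |101>, 1/2 on |110>, 0 on |111>. Key observation: gates 2-3 undo each other exactly, leaving only the rest of the circuit to track.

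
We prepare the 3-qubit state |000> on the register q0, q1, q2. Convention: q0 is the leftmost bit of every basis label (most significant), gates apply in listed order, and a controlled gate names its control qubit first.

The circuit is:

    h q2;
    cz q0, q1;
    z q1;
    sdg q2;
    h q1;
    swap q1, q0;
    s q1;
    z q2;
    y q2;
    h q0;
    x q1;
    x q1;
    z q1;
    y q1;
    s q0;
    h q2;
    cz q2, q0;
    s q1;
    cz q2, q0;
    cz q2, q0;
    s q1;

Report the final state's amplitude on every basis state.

The final amplitudes are 1/2 - I/2 on |010>, -1/2 - I/2 on |011>, and 0 on every other basis state. Key observation: the block from step 11 through step 12 cancels to the identity and can be dropped.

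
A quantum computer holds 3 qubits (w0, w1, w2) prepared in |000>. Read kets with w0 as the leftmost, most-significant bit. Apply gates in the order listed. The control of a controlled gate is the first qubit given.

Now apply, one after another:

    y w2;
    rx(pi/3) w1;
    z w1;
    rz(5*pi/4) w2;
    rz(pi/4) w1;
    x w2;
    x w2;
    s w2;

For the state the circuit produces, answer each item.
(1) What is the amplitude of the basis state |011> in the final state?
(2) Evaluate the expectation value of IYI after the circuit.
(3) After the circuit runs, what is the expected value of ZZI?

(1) The amplitude on |011> is exp(I*pi/4)/2.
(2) The observable IYI averages to sqrt(6)/4.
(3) In the final state, ZZI has expectation 1/2.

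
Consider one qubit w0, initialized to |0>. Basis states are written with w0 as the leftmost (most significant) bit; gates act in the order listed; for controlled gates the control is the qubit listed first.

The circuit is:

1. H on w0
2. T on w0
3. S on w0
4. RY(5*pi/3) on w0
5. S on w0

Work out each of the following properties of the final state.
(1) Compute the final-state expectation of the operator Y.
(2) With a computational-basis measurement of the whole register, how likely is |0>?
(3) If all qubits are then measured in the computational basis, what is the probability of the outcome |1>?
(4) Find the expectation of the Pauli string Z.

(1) The observable Y averages to -sqrt(2)/4.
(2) Outcome |0> occurs with probability 1/2 - sqrt(6)/8.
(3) The probability of measuring |1> is sqrt(6)/8 + 1/2.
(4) In the final state, Z has expectation -sqrt(6)/4.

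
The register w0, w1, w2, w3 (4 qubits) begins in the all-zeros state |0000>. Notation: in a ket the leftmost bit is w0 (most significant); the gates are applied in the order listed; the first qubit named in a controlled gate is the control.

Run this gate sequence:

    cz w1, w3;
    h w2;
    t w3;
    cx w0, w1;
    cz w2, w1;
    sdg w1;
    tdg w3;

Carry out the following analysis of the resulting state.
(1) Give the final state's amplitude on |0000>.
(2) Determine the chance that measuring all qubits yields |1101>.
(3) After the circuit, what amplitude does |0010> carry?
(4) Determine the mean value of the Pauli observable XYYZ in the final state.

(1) The amplitude on |0000> is sqrt(2)/2.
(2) A full measurement returns |1101> with probability 0.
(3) |0010> carries amplitude sqrt(2)/2 in the final state.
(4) The observable XYYZ averages to 0.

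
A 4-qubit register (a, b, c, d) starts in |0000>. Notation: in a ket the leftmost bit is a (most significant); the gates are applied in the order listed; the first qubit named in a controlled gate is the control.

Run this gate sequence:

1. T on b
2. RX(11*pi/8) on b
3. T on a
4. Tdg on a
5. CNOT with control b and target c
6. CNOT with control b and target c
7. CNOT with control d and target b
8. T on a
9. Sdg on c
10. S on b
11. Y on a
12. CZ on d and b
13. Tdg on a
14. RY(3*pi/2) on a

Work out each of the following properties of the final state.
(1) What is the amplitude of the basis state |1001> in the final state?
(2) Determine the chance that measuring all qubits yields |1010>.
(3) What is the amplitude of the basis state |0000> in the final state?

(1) The final state's coefficient on |1001> equals 0. Key observation: gates 5-6 undo each other exactly, leaving only the rest of the circuit to track.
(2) Outcome |1010> occurs with probability 0.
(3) |0000> carries amplitude sqrt(2)*exp(I*pi/4)*cos(5*pi/16)/2 in the final state.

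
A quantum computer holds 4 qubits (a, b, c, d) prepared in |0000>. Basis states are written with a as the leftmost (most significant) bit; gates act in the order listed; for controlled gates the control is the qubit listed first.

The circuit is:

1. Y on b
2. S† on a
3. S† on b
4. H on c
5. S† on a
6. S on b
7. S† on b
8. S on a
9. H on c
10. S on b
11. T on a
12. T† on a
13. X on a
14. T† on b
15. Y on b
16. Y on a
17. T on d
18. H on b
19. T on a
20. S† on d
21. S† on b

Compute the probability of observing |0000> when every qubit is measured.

The probability of measuring |0000> is 1/2. Key observation: the block from step 3 through step 10 cancels to the identity and can be dropped.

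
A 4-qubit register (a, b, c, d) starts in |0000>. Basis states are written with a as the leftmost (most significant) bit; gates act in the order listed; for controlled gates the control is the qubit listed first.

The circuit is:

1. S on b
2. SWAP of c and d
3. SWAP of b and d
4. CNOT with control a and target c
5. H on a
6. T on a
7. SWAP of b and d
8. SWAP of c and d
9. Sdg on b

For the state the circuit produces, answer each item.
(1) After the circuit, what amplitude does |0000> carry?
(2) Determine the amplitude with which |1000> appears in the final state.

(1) |0000> carries amplitude sqrt(2)/2 in the final state.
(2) The final state's coefficient on |1000> equals sqrt(2)*exp(I*pi/4)/2.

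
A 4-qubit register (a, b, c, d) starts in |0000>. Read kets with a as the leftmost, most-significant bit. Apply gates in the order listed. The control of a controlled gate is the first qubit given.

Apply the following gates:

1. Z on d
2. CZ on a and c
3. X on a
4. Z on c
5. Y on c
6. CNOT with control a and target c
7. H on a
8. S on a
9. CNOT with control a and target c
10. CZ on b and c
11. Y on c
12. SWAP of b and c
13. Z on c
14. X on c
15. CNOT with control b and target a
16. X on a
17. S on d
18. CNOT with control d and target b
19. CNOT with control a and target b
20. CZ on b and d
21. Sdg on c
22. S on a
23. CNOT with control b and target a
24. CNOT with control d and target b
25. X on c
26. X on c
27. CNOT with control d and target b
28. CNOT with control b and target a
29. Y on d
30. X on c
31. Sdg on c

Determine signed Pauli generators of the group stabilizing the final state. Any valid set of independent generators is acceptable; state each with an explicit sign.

The final state is stabilized by the group generated by -IYII, +ZIII, +IIZI, -IIIZ; other independent generating sets are equally valid. Key observation: the block from step 23 through step 28 cancels to the identity and can be dropped.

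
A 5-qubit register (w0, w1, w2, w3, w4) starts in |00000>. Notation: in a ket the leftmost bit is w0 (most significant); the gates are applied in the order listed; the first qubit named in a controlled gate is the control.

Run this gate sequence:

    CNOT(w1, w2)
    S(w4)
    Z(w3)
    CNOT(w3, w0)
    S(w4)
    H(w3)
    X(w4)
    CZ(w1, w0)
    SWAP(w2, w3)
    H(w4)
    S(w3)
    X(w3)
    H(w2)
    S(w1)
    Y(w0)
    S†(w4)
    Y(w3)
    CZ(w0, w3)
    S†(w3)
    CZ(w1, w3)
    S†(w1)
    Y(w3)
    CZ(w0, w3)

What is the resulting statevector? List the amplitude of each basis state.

After the circuit, the state carries amplitude -sqrt(2)*I/2 on |10010>, sqrt(2)/2 on |10011>, and 0 on every other basis state.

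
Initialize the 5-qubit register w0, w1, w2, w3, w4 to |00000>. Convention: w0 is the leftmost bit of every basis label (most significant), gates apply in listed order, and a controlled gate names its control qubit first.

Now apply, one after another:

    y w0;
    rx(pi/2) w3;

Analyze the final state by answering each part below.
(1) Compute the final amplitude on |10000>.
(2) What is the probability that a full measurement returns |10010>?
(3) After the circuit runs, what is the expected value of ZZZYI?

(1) |10000> carries amplitude sqrt(2)*I/2 in the final state.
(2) Outcome |10010> occurs with probability 1/2.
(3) The expectation value of ZZZYI is 1.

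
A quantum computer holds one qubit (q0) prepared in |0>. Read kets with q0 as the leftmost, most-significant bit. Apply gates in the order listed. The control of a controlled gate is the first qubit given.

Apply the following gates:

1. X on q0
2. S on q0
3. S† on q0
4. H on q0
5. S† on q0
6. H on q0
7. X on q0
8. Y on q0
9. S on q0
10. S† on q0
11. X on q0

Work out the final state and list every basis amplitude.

The resulting statevector has amplitude 1/2 + I/2 on |0>, 1/2 - I/2 on |1>.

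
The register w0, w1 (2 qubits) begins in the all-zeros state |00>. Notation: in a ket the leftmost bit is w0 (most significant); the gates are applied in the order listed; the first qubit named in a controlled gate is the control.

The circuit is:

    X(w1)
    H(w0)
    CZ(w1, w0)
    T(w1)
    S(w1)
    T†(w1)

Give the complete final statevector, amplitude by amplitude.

After the circuit, the state carries amplitude 0 on |00>, sqrt(2)*I/2 on |01>, 0 on |10>, -sqrt(2)*I/2 on |11>.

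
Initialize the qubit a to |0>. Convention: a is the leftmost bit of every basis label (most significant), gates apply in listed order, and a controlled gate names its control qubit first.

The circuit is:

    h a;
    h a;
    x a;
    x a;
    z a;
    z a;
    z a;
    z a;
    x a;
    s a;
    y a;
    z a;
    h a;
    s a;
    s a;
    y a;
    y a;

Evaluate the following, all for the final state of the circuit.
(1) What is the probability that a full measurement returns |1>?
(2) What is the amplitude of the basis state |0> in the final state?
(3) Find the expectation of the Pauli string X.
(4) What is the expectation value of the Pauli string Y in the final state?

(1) The probability of measuring |1> is 1/2.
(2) The amplitude on |0> is sqrt(2)/2.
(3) In the final state, X has expectation -1.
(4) The observable Y averages to 0.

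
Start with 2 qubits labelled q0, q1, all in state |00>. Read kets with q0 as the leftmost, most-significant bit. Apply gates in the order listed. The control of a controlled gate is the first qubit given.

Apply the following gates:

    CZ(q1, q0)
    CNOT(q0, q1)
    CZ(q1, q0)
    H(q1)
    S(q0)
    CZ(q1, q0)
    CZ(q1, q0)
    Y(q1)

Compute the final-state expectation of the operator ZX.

The observable ZX averages to -1.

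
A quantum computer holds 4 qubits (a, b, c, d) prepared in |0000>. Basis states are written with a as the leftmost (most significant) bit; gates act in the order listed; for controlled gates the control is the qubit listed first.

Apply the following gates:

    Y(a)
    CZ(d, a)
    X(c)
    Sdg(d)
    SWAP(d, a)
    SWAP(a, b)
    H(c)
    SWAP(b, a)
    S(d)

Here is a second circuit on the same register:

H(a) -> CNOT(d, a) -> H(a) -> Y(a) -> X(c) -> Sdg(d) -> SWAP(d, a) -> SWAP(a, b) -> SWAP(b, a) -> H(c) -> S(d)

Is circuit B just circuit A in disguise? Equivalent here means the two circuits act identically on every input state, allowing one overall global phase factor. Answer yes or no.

No: there is an input state on which the two circuits produce genuinely different outputs (not merely differing by a phase).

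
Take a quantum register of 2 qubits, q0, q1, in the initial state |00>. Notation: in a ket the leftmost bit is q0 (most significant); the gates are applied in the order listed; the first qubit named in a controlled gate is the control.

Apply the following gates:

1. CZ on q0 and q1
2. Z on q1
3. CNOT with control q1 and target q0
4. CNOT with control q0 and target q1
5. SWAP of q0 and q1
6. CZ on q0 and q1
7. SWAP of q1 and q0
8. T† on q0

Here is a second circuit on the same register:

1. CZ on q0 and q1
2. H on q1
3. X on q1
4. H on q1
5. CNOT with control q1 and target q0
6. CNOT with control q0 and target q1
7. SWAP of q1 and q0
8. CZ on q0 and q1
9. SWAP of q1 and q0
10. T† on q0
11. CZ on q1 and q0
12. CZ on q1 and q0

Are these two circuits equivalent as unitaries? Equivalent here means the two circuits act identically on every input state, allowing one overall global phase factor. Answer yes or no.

Yes — the two circuits implement the same unitary up to a global phase.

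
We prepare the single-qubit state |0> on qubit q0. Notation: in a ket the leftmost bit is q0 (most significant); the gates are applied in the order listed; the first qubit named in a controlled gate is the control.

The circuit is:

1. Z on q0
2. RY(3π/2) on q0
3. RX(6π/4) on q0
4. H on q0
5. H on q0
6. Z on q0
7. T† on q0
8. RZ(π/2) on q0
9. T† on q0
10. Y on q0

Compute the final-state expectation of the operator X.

The expectation value of X is -1.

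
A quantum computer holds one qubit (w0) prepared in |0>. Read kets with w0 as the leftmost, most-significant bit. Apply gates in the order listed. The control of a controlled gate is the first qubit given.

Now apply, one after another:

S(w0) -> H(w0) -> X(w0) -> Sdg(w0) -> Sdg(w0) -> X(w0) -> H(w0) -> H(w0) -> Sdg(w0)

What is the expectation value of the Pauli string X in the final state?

The expectation value of X is 0.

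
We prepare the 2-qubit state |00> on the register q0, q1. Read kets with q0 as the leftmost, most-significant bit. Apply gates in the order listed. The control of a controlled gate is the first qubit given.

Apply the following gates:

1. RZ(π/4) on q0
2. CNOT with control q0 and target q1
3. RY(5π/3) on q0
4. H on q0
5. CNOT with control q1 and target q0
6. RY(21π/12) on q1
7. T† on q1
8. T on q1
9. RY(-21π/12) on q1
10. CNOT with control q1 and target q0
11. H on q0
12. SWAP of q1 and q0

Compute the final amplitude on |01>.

|01> carries amplitude -exp(7*I*pi/8)/2 in the final state. Key observation: gates 4-11 undo each other exactly, leaving only the rest of the circuit to track.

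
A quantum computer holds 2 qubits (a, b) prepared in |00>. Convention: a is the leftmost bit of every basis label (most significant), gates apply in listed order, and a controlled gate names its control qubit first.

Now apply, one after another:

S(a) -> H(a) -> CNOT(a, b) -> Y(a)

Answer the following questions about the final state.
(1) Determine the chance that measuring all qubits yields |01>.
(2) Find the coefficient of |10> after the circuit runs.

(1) The probability of measuring |01> is 1/2.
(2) |10> carries amplitude sqrt(2)*I/2 in the final state.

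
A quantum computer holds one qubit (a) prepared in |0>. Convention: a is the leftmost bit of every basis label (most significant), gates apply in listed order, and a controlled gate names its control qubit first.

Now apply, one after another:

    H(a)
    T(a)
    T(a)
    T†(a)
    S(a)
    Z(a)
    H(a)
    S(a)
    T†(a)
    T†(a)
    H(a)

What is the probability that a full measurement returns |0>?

The probability of measuring |0> is 1/2.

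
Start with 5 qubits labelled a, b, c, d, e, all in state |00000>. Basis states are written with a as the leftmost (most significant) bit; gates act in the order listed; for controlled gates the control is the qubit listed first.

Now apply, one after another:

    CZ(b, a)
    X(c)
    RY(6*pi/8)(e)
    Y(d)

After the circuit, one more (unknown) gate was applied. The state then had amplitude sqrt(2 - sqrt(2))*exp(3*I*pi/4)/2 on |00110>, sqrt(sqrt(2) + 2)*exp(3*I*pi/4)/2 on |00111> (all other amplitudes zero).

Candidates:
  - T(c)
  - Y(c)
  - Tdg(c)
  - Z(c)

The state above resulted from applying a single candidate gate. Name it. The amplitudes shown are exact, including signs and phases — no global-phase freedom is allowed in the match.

The unique candidate consistent with the amplitudes is T(c).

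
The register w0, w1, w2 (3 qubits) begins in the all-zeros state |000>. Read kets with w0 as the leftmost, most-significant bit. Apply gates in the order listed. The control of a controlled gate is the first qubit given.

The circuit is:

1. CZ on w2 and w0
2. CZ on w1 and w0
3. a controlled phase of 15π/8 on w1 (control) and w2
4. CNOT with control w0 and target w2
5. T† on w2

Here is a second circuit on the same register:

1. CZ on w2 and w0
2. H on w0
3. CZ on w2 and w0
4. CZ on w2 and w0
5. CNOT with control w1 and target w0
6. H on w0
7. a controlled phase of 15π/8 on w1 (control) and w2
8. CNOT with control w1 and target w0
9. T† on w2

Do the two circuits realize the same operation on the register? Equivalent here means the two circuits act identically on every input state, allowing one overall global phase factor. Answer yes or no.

No, they are not equivalent — no single phase factor reconciles the two unitaries.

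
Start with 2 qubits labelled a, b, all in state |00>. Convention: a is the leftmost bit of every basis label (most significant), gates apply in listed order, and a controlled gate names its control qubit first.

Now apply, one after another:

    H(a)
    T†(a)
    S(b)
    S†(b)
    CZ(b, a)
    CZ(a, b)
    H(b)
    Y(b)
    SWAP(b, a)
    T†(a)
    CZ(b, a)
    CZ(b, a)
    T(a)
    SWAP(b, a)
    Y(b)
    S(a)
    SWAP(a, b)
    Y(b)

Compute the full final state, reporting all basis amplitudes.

After the circuit, the state carries amplitude -exp(3*I*pi/4)/2 on |00>, I/2 on |01>, -exp(3*I*pi/4)/2 on |10>, I/2 on |11>. Key observation: the block from step 8 through step 15 cancels to the identity and can be dropped.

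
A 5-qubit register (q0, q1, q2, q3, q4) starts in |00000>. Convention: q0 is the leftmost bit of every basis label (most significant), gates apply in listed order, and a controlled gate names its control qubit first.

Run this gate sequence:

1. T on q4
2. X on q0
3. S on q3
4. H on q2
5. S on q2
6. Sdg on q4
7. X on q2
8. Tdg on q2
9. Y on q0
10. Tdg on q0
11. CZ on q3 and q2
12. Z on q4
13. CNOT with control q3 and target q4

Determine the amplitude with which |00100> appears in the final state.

|00100> carries amplitude -sqrt(2)*exp(I*pi/4)/2 in the final state.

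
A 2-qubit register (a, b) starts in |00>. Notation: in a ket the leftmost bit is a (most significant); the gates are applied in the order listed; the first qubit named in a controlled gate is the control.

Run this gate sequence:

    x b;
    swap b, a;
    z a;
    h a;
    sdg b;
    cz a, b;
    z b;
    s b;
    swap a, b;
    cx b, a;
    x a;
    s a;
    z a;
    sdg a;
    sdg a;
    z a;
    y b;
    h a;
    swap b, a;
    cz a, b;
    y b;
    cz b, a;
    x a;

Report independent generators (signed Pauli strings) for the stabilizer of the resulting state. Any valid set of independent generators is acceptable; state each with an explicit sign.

One valid set of independent stabilizer generators is +YZ, +ZX (any independent generating set of the same group is equally correct).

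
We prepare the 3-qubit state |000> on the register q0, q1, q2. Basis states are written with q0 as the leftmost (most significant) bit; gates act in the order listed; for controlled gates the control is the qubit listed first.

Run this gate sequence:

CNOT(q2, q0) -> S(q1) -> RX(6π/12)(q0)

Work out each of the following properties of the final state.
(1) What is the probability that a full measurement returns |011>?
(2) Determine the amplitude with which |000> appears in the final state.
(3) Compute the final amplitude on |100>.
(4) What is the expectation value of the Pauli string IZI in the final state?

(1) Outcome |011> occurs with probability 0.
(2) |000> carries amplitude sqrt(2)/2 in the final state.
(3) |100> carries amplitude -sqrt(2)*I/2 in the final state.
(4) In the final state, IZI has expectation 1.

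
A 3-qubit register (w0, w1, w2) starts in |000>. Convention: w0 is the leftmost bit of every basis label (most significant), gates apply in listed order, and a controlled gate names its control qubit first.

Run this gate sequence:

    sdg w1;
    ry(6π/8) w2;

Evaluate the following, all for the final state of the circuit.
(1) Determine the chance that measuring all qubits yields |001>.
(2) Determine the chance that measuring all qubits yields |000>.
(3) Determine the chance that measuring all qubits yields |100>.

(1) Outcome |001> occurs with probability sqrt(2)/4 + 1/2.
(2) The probability of measuring |000> is 1/2 - sqrt(2)/4.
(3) A full measurement returns |100> with probability 0.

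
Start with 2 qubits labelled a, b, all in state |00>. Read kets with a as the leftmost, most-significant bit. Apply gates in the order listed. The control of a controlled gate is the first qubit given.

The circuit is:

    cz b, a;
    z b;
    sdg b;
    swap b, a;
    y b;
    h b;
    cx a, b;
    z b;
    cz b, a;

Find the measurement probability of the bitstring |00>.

Outcome |00> occurs with probability 1/2.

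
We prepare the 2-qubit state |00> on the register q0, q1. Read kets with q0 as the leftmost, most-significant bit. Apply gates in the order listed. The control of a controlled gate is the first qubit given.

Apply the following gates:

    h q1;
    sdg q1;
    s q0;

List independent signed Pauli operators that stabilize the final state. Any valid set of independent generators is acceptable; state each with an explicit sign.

The final state is stabilized by the group generated by -IY, +ZI; other independent generating sets are equally valid.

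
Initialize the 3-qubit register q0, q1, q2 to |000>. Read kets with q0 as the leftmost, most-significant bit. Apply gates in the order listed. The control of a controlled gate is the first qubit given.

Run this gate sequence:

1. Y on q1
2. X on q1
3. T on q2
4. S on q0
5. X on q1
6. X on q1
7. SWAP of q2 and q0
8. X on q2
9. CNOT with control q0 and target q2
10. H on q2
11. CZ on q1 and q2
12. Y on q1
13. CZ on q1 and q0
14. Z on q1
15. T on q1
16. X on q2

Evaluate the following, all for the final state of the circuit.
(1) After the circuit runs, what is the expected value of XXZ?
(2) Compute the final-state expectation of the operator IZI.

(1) The expectation value of XXZ is 0. Key observation: gates 5-6 undo each other exactly, leaving only the rest of the circuit to track.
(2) The expectation value of IZI is -1.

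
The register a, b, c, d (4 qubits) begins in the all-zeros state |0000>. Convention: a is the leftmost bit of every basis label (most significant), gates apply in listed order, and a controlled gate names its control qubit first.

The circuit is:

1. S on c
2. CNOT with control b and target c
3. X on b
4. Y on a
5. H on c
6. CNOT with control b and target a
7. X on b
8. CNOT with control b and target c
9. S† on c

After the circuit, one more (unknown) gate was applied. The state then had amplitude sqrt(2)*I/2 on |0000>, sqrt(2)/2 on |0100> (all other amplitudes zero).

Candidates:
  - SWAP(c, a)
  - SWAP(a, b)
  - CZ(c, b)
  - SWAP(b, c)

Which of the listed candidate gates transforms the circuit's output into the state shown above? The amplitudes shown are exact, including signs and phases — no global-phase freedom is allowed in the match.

The unique candidate consistent with the amplitudes is SWAP(b, c).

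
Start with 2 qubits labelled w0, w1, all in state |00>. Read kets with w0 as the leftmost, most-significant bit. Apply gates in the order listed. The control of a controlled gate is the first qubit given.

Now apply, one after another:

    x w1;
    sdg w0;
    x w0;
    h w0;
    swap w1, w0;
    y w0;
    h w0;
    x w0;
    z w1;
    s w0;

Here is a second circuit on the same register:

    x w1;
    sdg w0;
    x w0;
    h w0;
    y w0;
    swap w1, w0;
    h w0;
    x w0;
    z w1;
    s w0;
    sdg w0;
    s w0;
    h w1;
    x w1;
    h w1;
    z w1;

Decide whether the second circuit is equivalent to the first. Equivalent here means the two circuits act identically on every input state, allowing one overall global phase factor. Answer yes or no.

No — the two circuits implement different unitaries, even allowing a global phase.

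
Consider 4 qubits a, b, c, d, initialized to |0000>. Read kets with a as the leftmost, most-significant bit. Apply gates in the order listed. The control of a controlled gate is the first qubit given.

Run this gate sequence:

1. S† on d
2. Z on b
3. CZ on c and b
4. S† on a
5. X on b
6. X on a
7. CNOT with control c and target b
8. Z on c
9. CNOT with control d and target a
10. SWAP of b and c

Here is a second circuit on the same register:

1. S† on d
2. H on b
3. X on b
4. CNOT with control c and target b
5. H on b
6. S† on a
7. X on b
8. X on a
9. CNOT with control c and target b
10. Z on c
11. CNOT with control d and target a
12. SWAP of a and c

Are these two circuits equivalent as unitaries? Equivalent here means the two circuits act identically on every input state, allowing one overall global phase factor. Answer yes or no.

No — the two circuits implement different unitaries, even allowing a global phase.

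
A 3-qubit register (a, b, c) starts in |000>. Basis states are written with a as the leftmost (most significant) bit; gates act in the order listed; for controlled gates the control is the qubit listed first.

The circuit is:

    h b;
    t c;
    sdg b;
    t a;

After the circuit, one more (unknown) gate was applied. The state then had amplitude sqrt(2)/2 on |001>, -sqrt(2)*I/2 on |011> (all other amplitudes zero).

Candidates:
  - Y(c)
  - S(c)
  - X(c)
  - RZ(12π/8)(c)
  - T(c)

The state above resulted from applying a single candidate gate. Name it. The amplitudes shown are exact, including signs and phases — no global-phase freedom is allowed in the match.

The unique candidate consistent with the amplitudes is X(c).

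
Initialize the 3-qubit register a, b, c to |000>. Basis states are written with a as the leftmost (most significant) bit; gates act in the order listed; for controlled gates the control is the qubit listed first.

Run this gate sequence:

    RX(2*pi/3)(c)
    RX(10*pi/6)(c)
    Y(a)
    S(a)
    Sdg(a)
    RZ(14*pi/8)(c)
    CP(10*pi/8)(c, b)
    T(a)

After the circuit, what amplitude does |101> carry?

|101> carries amplitude exp(I*pi/8)/2 in the final state.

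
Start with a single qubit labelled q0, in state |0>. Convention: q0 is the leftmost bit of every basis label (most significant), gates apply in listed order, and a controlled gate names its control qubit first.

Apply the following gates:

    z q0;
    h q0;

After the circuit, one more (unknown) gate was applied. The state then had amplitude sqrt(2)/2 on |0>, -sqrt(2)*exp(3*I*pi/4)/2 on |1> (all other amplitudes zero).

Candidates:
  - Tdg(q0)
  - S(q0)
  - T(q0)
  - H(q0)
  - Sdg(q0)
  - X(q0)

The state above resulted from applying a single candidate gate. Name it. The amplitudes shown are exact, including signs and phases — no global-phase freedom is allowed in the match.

The applied gate was Tdg(q0).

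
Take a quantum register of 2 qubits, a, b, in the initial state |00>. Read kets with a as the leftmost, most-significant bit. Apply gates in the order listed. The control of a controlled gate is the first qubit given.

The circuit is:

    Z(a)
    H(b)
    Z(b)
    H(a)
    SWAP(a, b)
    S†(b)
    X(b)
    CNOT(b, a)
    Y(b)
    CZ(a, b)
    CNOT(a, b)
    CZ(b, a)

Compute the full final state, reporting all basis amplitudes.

The final amplitudes are I/2 on |00>, 1/2 on |01>, 1/2 on |10>, I/2 on |11>.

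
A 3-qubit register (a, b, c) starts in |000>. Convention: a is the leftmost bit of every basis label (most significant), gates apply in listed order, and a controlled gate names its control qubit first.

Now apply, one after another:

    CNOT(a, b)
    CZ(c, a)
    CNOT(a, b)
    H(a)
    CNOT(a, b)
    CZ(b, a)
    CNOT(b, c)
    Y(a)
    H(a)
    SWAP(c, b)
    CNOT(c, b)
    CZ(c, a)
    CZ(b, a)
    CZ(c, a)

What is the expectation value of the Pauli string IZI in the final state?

The observable IZI averages to 1.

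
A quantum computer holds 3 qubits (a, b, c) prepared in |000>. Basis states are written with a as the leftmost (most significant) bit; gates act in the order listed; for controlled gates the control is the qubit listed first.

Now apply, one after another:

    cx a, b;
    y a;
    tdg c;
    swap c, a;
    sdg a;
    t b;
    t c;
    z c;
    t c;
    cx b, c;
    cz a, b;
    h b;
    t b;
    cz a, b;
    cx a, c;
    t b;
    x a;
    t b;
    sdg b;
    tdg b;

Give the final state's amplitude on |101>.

The amplitude on |101> is sqrt(2)/2.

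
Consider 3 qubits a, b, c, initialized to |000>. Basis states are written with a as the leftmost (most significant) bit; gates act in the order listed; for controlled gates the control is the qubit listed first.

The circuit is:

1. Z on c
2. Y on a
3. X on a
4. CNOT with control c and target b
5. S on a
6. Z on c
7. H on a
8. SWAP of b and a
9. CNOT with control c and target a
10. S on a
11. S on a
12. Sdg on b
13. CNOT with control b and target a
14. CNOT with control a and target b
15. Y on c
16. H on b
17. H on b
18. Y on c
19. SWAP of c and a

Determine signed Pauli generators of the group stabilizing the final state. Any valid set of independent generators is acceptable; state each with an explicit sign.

The stabilizer group can be generated by -IIY, +ZII, +IZI, among other valid generating sets. Key observation: gates 15-18 undo each other exactly, leaving only the rest of the circuit to track.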